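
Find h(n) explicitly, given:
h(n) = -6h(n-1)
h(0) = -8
This is a homogeneous first-order recurrence with ratio -6.
By induction h(n) = h(0) · (-6)^n = - 8 \left(-6\right)^{n}.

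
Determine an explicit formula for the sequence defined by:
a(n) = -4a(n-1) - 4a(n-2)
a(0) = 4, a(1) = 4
Characteristic equation: x² + 4x + 4 = 0, which is (x - (-2))².
Repeated root r = -2.
General solution: a(n) = (A + Bn)·(-2)^n.
From a(0) = 4: A = 4.
From a(1) = 4: (A + B)·(-2) = 4 ⇒ B = -6.
So a(n) = \left(4 - 6 n\right) \cdot (-2)^n.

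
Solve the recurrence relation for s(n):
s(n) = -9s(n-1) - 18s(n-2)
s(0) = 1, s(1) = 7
Characteristic equation: x² + 9x + 18 = 0, which factors as (x - (-3))(x - (-6)) = 0.
Roots r₁ = -3, r₂ = -6 (distinct).
General solution: s(n) = A·(-3)^n + B·(-6)^n.
From s(0) = 1: A + B = 1.
From s(1) = 7: -3A - 6B = 7.
Solving: A = \frac{13}{3}, B = - \frac{10}{3}.
So s(n) = \frac{13 \left(-3\right)^{n}}{3} - \frac{10 \left(-6\right)^{n}}{3}.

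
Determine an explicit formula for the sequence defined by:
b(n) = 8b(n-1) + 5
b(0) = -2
First-order linear non-homogeneous.
Homogeneous solution: b_h(n) = A·(8)^n.
Try constant particular solution b_p = K: K = 8K + 5 ⇒ K = - \frac{5}{7}.
General: b(n) = A·(8)^n - \frac{5}{7}.
Apply b(0) = -2: A - \frac{5}{7} = -2 ⇒ A = - \frac{9}{7}.
So b(n) = - \frac{9 \cdot 8^{n}}{7} - \frac{5}{7}.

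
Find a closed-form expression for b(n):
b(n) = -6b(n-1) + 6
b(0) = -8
First-order linear non-homogeneous.
Homogeneous solution: b_h(n) = A·(-6)^n.
Try constant particular solution b_p = K: K = -6K + 6 ⇒ K = \frac{6}{7}.
General: b(n) = A·(-6)^n + \frac{6}{7}.
Apply b(0) = -8: A + \frac{6}{7} = -8 ⇒ A = - \frac{62}{7}.
So b(n) = \frac{6}{7} - \frac{62 \left(-6\right)^{n}}{7}.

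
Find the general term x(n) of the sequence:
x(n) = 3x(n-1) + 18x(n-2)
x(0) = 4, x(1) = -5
Characteristic equation: x² - 3x - 18 = 0, which factors as (x - (-3))(x - (6)) = 0.
Roots r₁ = -3, r₂ = 6 (distinct).
General solution: x(n) = A·(-3)^n + B·(6)^n.
From x(0) = 4: A + B = 4.
From x(1) = -5: -3A + 6B = -5.
Solving: A = \frac{29}{9}, B = \frac{7}{9}.
So x(n) = \frac{29 \left(-3\right)^{n}}{9} + \frac{7 \cdot 6^{n}}{9}.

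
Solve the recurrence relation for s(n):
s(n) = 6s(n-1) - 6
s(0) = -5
First-order linear non-homogeneous.
Homogeneous solution: s_h(n) = A·(6)^n.
Try constant particular solution s_p = K: K = 6K - 6 ⇒ K = \frac{6}{5}.
General: s(n) = A·(6)^n + \frac{6}{5}.
Apply s(0) = -5: A + \frac{6}{5} = -5 ⇒ A = - \frac{31}{5}.
So s(n) = \frac{6}{5} - \frac{31 \cdot 6^{n}}{5}.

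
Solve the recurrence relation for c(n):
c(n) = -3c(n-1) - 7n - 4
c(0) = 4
First-order linear with linear forcing.
Homogeneous solution: c_h(n) = A·(-3)^n.
Try particular c_p(n) = pn + q. Substituting:
  pn + q = -3(p(n-1) + q) - 7n - 4.
Matching the n-coefficient: p = -3p - 7 ⇒ p = - \frac{7}{4}.
Matching constants: q = 3p - 3q - 4 ⇒ q = - \frac{37}{16}.
General: c(n) = A·(-3)^n - \frac{7 n}{4} - \frac{37}{16}.
Apply c(0) = 4: A - \frac{37}{16} = 4 ⇒ A = \frac{101}{16}.
So c(n) = \frac{101 \left(-3\right)^{n}}{16} - \frac{7 n}{4} - \frac{37}{16}.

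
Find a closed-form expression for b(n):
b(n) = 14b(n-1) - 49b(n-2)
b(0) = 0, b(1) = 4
Characteristic equation: x² - 14x + 49 = 0, which is (x - (7))².
Repeated root r = 7.
General solution: b(n) = (A + Bn)·(7)^n.
From b(0) = 0: A = 0.
From b(1) = 4: (A + B)·(7) = 4 ⇒ B = \frac{4}{7}.
So b(n) = \left(\frac{4 n}{7}\right) \cdot (7)^n.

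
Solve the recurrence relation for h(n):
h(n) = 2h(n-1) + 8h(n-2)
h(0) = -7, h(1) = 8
Characteristic equation: x² - 2x - 8 = 0, which factors as (x - (4))(x - (-2)) = 0.
Roots r₁ = 4, r₂ = -2 (distinct).
General solution: h(n) = A·(4)^n + B·(-2)^n.
From h(0) = -7: A + B = -7.
From h(1) = 8: 4A - 2B = 8.
Solving: A = -1, B = -6.
So h(n) = - 6 \left(-2\right)^{n} - 4^{n}.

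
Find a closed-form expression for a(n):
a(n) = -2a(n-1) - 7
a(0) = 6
First-order linear non-homogeneous.
Homogeneous solution: a_h(n) = A·(-2)^n.
Try constant particular solution a_p = K: K = -2K - 7 ⇒ K = - \frac{7}{3}.
General: a(n) = A·(-2)^n - \frac{7}{3}.
Apply a(0) = 6: A - \frac{7}{3} = 6 ⇒ A = \frac{25}{3}.
So a(n) = \frac{25 \left(-2\right)^{n}}{3} - \frac{7}{3}.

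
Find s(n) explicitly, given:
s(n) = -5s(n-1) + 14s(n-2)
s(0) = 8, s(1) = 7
Characteristic equation: x² + 5x - 14 = 0, which factors as (x - (-7))(x - (2)) = 0.
Roots r₁ = -7, r₂ = 2 (distinct).
General solution: s(n) = A·(-7)^n + B·(2)^n.
From s(0) = 8: A + B = 8.
From s(1) = 7: -7A + 2B = 7.
Solving: A = 1, B = 7.
So s(n) = \left(-7\right)^{n} + 7 \cdot 2^{n}.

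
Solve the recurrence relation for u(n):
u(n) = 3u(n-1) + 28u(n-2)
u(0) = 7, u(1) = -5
Characteristic equation: x² - 3x - 28 = 0, which factors as (x - (7))(x - (-4)) = 0.
Roots r₁ = 7, r₂ = -4 (distinct).
General solution: u(n) = A·(7)^n + B·(-4)^n.
From u(0) = 7: A + B = 7.
From u(1) = -5: 7A - 4B = -5.
Solving: A = \frac{23}{11}, B = \frac{54}{11}.
So u(n) = \frac{54 \left(-4\right)^{n}}{11} + \frac{23 \cdot 7^{n}}{11}.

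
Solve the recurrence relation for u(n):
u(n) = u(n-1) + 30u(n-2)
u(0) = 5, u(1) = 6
Characteristic equation: x² - x - 30 = 0, which factors as (x - (-5))(x - (6)) = 0.
Roots r₁ = -5, r₂ = 6 (distinct).
General solution: u(n) = A·(-5)^n + B·(6)^n.
From u(0) = 5: A + B = 5.
From u(1) = 6: -5A + 6B = 6.
Solving: A = \frac{24}{11}, B = \frac{31}{11}.
So u(n) = \frac{24 \left(-5\right)^{n}}{11} + \frac{31 \cdot 6^{n}}{11}.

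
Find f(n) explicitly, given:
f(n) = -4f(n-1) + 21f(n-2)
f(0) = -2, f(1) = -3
Characteristic equation: x² + 4x - 21 = 0, which factors as (x - (-7))(x - (3)) = 0.
Roots r₁ = -7, r₂ = 3 (distinct).
General solution: f(n) = A·(-7)^n + B·(3)^n.
From f(0) = -2: A + B = -2.
From f(1) = -3: -7A + 3B = -3.
Solving: A = - \frac{3}{10}, B = - \frac{17}{10}.
So f(n) = - \frac{3 \left(-7\right)^{n}}{10} - \frac{17 \cdot 3^{n}}{10}.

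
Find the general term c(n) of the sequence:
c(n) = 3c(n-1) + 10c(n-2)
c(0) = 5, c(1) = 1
Characteristic equation: x² - 3x - 10 = 0, which factors as (x - (5))(x - (-2)) = 0.
Roots r₁ = 5, r₂ = -2 (distinct).
General solution: c(n) = A·(5)^n + B·(-2)^n.
From c(0) = 5: A + B = 5.
From c(1) = 1: 5A - 2B = 1.
Solving: A = \frac{11}{7}, B = \frac{24}{7}.
So c(n) = \frac{24 \left(-2\right)^{n}}{7} + \frac{11 \cdot 5^{n}}{7}.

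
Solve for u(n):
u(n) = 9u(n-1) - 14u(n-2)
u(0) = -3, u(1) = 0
Characteristic equation: x² - 9x + 14 = 0, which factors as (x - (2))(x - (7)) = 0.
Roots r₁ = 2, r₂ = 7 (distinct).
General solution: u(n) = A·(2)^n + B·(7)^n.
From u(0) = -3: A + B = -3.
From u(1) = 0: 2A + 7B = 0.
Solving: A = - \frac{21}{5}, B = \frac{6}{5}.
So u(n) = - \frac{21 \cdot 2^{n}}{5} + \frac{6 \cdot 7^{n}}{5}.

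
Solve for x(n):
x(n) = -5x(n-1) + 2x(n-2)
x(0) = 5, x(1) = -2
Characteristic equation: x² + 5x - 2 = 0.
Discriminant Δ = (-5)² + 4·(2) = 33.
Roots r₁,₂ = (-5 ± √33)/2, so r₁ = - \frac{5}{2} + \frac{\sqrt{33}}{2}, r₂ = - \frac{\sqrt{33}}{2} - \frac{5}{2}.
General solution: x(n) = A·r₁^n + B·r₂^n.
From the initial conditions, A + B = 5 and r₁A + r₂B = -2.
Since r₁ - r₂ = √33: A = (-2 - (5)r₂)/√33 = \frac{7 \sqrt{33}}{22} + \frac{5}{2}, and B = 5 - A = \frac{5}{2} - \frac{7 \sqrt{33}}{22}.
So x(n) = \left(\frac{7 \sqrt{33}}{22} + \frac{5}{2}\right)\left(- \frac{5}{2} + \frac{\sqrt{33}}{2}\right)^n + \left(\frac{5}{2} - \frac{7 \sqrt{33}}{22}\right)\left(- \frac{\sqrt{33}}{2} - \frac{5}{2}\right)^n.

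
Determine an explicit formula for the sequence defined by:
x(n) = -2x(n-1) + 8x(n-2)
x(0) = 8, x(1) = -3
Characteristic equation: x² + 2x - 8 = 0, which factors as (x - (-4))(x - (2)) = 0.
Roots r₁ = -4, r₂ = 2 (distinct).
General solution: x(n) = A·(-4)^n + B·(2)^n.
From x(0) = 8: A + B = 8.
From x(1) = -3: -4A + 2B = -3.
Solving: A = \frac{19}{6}, B = \frac{29}{6}.
So x(n) = \frac{19 \left(-4\right)^{n}}{6} + \frac{29 \cdot 2^{n}}{6}.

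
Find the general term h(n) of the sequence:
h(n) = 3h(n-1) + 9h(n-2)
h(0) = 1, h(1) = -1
Characteristic equation: x² - 3x - 9 = 0.
Discriminant Δ = (3)² + 4·(9) = 45.
Roots r₁,₂ = (3 ± √45)/2, so r₁ = \frac{3}{2} + \frac{3 \sqrt{5}}{2}, r₂ = \frac{3}{2} - \frac{3 \sqrt{5}}{2}.
General solution: h(n) = A·r₁^n + B·r₂^n.
From the initial conditions, A + B = 1 and r₁A + r₂B = -1.
Since r₁ - r₂ = √45: A = (-1 - (1)r₂)/√45 = \frac{1}{2} - \frac{\sqrt{5}}{6}, and B = 1 - A = \frac{\sqrt{5}}{6} + \frac{1}{2}.
So h(n) = \left(\frac{1}{2} - \frac{\sqrt{5}}{6}\right)\left(\frac{3}{2} + \frac{3 \sqrt{5}}{2}\right)^n + \left(\frac{\sqrt{5}}{6} + \frac{1}{2}\right)\left(\frac{3}{2} - \frac{3 \sqrt{5}}{2}\right)^n.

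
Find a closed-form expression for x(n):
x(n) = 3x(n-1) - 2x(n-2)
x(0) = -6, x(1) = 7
Characteristic equation: x² - 3x + 2 = 0, which factors as (x - (1))(x - (2)) = 0.
Roots r₁ = 1, r₂ = 2 (distinct).
General solution: x(n) = A·(1)^n + B·(2)^n.
From x(0) = -6: A + B = -6.
From x(1) = 7: A + 2B = 7.
Solving: A = -19, B = 13.
So x(n) = 13 \cdot 2^{n} - 19.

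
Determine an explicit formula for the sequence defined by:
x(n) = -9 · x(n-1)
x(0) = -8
Pure geometric recurrence with ratio -9.
By induction x(n) = x(0) · (-9)^n = - 8 \left(-9\right)^{n}.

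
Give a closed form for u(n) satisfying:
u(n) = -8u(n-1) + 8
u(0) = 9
First-order linear non-homogeneous.
Homogeneous solution: u_h(n) = A·(-8)^n.
Try constant particular solution u_p = K: K = -8K + 8 ⇒ K = \frac{8}{9}.
General: u(n) = A·(-8)^n + \frac{8}{9}.
Apply u(0) = 9: A + \frac{8}{9} = 9 ⇒ A = \frac{73}{9}.
So u(n) = \frac{73 \left(-8\right)^{n}}{9} + \frac{8}{9}.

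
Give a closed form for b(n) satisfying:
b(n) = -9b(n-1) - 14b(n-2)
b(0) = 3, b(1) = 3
Characteristic equation: x² + 9x + 14 = 0, which factors as (x - (-2))(x - (-7)) = 0.
Roots r₁ = -2, r₂ = -7 (distinct).
General solution: b(n) = A·(-2)^n + B·(-7)^n.
From b(0) = 3: A + B = 3.
From b(1) = 3: -2A - 7B = 3.
Solving: A = \frac{24}{5}, B = - \frac{9}{5}.
So b(n) = \frac{24 \left(-2\right)^{n}}{5} - \frac{9 \left(-7\right)^{n}}{5}.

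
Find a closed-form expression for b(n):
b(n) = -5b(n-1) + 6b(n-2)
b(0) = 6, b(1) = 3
Characteristic equation: x² + 5x - 6 = 0, which factors as (x - (1))(x - (-6)) = 0.
Roots r₁ = 1, r₂ = -6 (distinct).
General solution: b(n) = A·(1)^n + B·(-6)^n.
From b(0) = 6: A + B = 6.
From b(1) = 3: A - 6B = 3.
Solving: A = \frac{39}{7}, B = \frac{3}{7}.
So b(n) = \frac{3 \left(-6\right)^{n}}{7} + \frac{39}{7}.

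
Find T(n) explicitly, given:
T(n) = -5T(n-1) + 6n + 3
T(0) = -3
First-order linear with linear forcing.
Homogeneous solution: T_h(n) = A·(-5)^n.
Try particular T_p(n) = pn + q. Substituting:
  pn + q = -5(p(n-1) + q) + 6n + 3.
Matching the n-coefficient: p = -5p + 6 ⇒ p = 1.
Matching constants: q = 5p - 5q + 3 ⇒ q = \frac{4}{3}.
General: T(n) = A·(-5)^n + n + \frac{4}{3}.
Apply T(0) = -3: A + \frac{4}{3} = -3 ⇒ A = - \frac{13}{3}.
So T(n) = - \frac{13 \left(-5\right)^{n}}{3} + n + \frac{4}{3}.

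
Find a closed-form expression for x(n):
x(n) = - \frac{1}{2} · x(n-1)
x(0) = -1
Pure geometric recurrence with ratio - \frac{1}{2}.
By induction x(n) = x(0) · (- \frac{1}{2})^n = - \left(- \frac{1}{2}\right)^{n}.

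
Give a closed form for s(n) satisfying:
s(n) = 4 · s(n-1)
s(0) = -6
Pure geometric recurrence with ratio 4.
By induction s(n) = s(0) · (4)^n = - 6 \cdot 4^{n}.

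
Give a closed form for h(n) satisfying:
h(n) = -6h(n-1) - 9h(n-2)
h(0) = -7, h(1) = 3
Characteristic equation: x² + 6x + 9 = 0, which is (x - (-3))².
Repeated root r = -3.
General solution: h(n) = (A + Bn)·(-3)^n.
From h(0) = -7: A = -7.
From h(1) = 3: (A + B)·(-3) = 3 ⇒ B = 6.
So h(n) = \left(6 n - 7\right) \cdot (-3)^n.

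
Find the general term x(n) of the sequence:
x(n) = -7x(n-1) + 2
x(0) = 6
First-order linear non-homogeneous.
Homogeneous solution: x_h(n) = A·(-7)^n.
Try constant particular solution x_p = K: K = -7K + 2 ⇒ K = \frac{1}{4}.
General: x(n) = A·(-7)^n + \frac{1}{4}.
Apply x(0) = 6: A + \frac{1}{4} = 6 ⇒ A = \frac{23}{4}.
So x(n) = \frac{23 \left(-7\right)^{n}}{4} + \frac{1}{4}.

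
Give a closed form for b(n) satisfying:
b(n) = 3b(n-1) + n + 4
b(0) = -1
First-order linear with linear forcing.
Homogeneous solution: b_h(n) = A·(3)^n.
Try particular b_p(n) = pn + q. Substituting:
  pn + q = 3(p(n-1) + q) + n + 4.
Matching the n-coefficient: p = 3p + 1 ⇒ p = - \frac{1}{2}.
Matching constants: q = -3p + 3q + 4 ⇒ q = - \frac{11}{4}.
General: b(n) = A·(3)^n - \frac{n}{2} - \frac{11}{4}.
Apply b(0) = -1: A - \frac{11}{4} = -1 ⇒ A = \frac{7}{4}.
So b(n) = \frac{7 \cdot 3^{n}}{4} - \frac{n}{2} - \frac{11}{4}.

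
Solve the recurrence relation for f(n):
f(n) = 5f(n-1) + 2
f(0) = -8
First-order linear non-homogeneous.
Homogeneous solution: f_h(n) = A·(5)^n.
Try constant particular solution f_p = K: K = 5K + 2 ⇒ K = - \frac{1}{2}.
General: f(n) = A·(5)^n - \frac{1}{2}.
Apply f(0) = -8: A - \frac{1}{2} = -8 ⇒ A = - \frac{15}{2}.
So f(n) = - \frac{15 \cdot 5^{n}}{2} - \frac{1}{2}.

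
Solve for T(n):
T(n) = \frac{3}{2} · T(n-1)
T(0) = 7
Pure geometric recurrence with ratio \frac{3}{2}.
By induction T(n) = T(0) · (\frac{3}{2})^n = 7 \left(\frac{3}{2}\right)^{n}.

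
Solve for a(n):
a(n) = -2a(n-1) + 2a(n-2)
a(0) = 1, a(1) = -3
Characteristic equation: x² + 2x - 2 = 0.
Discriminant Δ = (-2)² + 4·(2) = 12.
Roots r₁,₂ = (-2 ± √12)/2, so r₁ = -1 + \sqrt{3}, r₂ = - \sqrt{3} - 1.
General solution: a(n) = A·r₁^n + B·r₂^n.
From the initial conditions, A + B = 1 and r₁A + r₂B = -3.
Since r₁ - r₂ = √12: A = (-3 - (1)r₂)/√12 = \frac{1}{2} - \frac{\sqrt{3}}{3}, and B = 1 - A = \frac{1}{2} + \frac{\sqrt{3}}{3}.
So a(n) = \left(\frac{1}{2} - \frac{\sqrt{3}}{3}\right)\left(-1 + \sqrt{3}\right)^n + \left(\frac{1}{2} + \frac{\sqrt{3}}{3}\right)\left(- \sqrt{3} - 1\right)^n.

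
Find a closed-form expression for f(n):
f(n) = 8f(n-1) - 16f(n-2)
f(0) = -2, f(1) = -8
Characteristic equation: x² - 8x + 16 = 0, which is (x - (4))².
Repeated root r = 4.
General solution: f(n) = (A + Bn)·(4)^n.
From f(0) = -2: A = -2.
From f(1) = -8: (A + B)·(4) = -8 ⇒ B = 0.
So f(n) = \left(-2\right) \cdot (4)^n.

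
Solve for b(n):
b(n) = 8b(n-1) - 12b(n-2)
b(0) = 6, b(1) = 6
Characteristic equation: x² - 8x + 12 = 0, which factors as (x - (6))(x - (2)) = 0.
Roots r₁ = 6, r₂ = 2 (distinct).
General solution: b(n) = A·(6)^n + B·(2)^n.
From b(0) = 6: A + B = 6.
From b(1) = 6: 6A + 2B = 6.
Solving: A = - \frac{3}{2}, B = \frac{15}{2}.
So b(n) = \frac{15 \cdot 2^{n}}{2} - \frac{3 \cdot 6^{n}}{2}.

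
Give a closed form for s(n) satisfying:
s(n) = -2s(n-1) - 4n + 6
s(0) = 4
First-order linear with linear forcing.
Homogeneous solution: s_h(n) = A·(-2)^n.
Try particular s_p(n) = pn + q. Substituting:
  pn + q = -2(p(n-1) + q) - 4n + 6.
Matching the n-coefficient: p = -2p - 4 ⇒ p = - \frac{4}{3}.
Matching constants: q = 2p - 2q + 6 ⇒ q = \frac{10}{9}.
General: s(n) = A·(-2)^n - \frac{4 n}{3} + \frac{10}{9}.
Apply s(0) = 4: A + \frac{10}{9} = 4 ⇒ A = \frac{26}{9}.
So s(n) = \frac{26 \left(-2\right)^{n}}{9} - \frac{4 n}{3} + \frac{10}{9}.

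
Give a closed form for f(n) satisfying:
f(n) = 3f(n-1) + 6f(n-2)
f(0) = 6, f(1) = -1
Characteristic equation: x² - 3x - 6 = 0.
Discriminant Δ = (3)² + 4·(6) = 33.
Roots r₁,₂ = (3 ± √33)/2, so r₁ = \frac{3}{2} + \frac{\sqrt{33}}{2}, r₂ = \frac{3}{2} - \frac{\sqrt{33}}{2}.
General solution: f(n) = A·r₁^n + B·r₂^n.
From the initial conditions, A + B = 6 and r₁A + r₂B = -1.
Since r₁ - r₂ = √33: A = (-1 - (6)r₂)/√33 = 3 - \frac{10 \sqrt{33}}{33}, and B = 6 - A = \frac{10 \sqrt{33}}{33} + 3.
So f(n) = \left(3 - \frac{10 \sqrt{33}}{33}\right)\left(\frac{3}{2} + \frac{\sqrt{33}}{2}\right)^n + \left(\frac{10 \sqrt{33}}{33} + 3\right)\left(\frac{3}{2} - \frac{\sqrt{33}}{2}\right)^n.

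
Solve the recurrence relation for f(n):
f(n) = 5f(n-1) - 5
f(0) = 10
First-order linear non-homogeneous.
Homogeneous solution: f_h(n) = A·(5)^n.
Try constant particular solution f_p = K: K = 5K - 5 ⇒ K = \frac{5}{4}.
General: f(n) = A·(5)^n + \frac{5}{4}.
Apply f(0) = 10: A + \frac{5}{4} = 10 ⇒ A = \frac{35}{4}.
So f(n) = \frac{35 \cdot 5^{n}}{4} + \frac{5}{4}.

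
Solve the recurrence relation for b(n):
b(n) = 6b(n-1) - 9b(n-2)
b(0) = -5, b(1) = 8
Characteristic equation: x² - 6x + 9 = 0, which is (x - (3))².
Repeated root r = 3.
General solution: b(n) = (A + Bn)·(3)^n.
From b(0) = -5: A = -5.
From b(1) = 8: (A + B)·(3) = 8 ⇒ B = \frac{23}{3}.
So b(n) = \left(\frac{23 n}{3} - 5\right) \cdot (3)^n.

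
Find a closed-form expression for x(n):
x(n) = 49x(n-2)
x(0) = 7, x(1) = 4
Characteristic equation: x² - 49 = 0, which factors as (x - (-7))(x - (7)) = 0.
Roots r₁ = -7, r₂ = 7 (distinct).
General solution: x(n) = A·(-7)^n + B·(7)^n.
From x(0) = 7: A + B = 7.
From x(1) = 4: -7A + 7B = 4.
Solving: A = \frac{45}{14}, B = \frac{53}{14}.
So x(n) = \frac{45 \left(-7\right)^{n}}{14} + \frac{53 \cdot 7^{n}}{14}.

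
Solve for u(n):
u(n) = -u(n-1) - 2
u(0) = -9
First-order linear non-homogeneous.
Homogeneous solution: u_h(n) = A·(-1)^n.
Try constant particular solution u_p = K: K = -K - 2 ⇒ K = -1.
General: u(n) = A·(-1)^n - 1.
Apply u(0) = -9: A - 1 = -9 ⇒ A = -8.
So u(n) = - 8 \left(-1\right)^{n} - 1.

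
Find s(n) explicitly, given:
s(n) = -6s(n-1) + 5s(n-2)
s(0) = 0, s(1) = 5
Characteristic equation: x² + 6x - 5 = 0.
Discriminant Δ = (-6)² + 4·(5) = 56.
Roots r₁,₂ = (-6 ± √56)/2, so r₁ = -3 + \sqrt{14}, r₂ = - \sqrt{14} - 3.
General solution: s(n) = A·r₁^n + B·r₂^n.
From the initial conditions, A + B = 0 and r₁A + r₂B = 5.
Since r₁ - r₂ = √56: A = (5 - (0)r₂)/√56 = \frac{5 \sqrt{14}}{28}, and B = 0 - A = - \frac{5 \sqrt{14}}{28}.
So s(n) = \left(\frac{5 \sqrt{14}}{28}\right)\left(-3 + \sqrt{14}\right)^n + \left(- \frac{5 \sqrt{14}}{28}\right)\left(- \sqrt{14} - 3\right)^n.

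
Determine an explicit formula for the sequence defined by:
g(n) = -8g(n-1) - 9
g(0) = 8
First-order linear non-homogeneous.
Homogeneous solution: g_h(n) = A·(-8)^n.
Try constant particular solution g_p = K: K = -8K - 9 ⇒ K = -1.
General: g(n) = A·(-8)^n - 1.
Apply g(0) = 8: A - 1 = 8 ⇒ A = 9.
So g(n) = 9 \left(-8\right)^{n} - 1.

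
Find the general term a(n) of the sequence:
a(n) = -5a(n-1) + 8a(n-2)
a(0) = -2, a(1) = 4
Characteristic equation: x² + 5x - 8 = 0.
Discriminant Δ = (-5)² + 4·(8) = 57.
Roots r₁,₂ = (-5 ± √57)/2, so r₁ = - \frac{5}{2} + \frac{\sqrt{57}}{2}, r₂ = - \frac{\sqrt{57}}{2} - \frac{5}{2}.
General solution: a(n) = A·r₁^n + B·r₂^n.
From the initial conditions, A + B = -2 and r₁A + r₂B = 4.
Since r₁ - r₂ = √57: A = (4 - (-2)r₂)/√57 = -1 - \frac{\sqrt{57}}{57}, and B = -2 - A = -1 + \frac{\sqrt{57}}{57}.
So a(n) = \left(-1 - \frac{\sqrt{57}}{57}\right)\left(- \frac{5}{2} + \frac{\sqrt{57}}{2}\right)^n + \left(-1 + \frac{\sqrt{57}}{57}\right)\left(- \frac{\sqrt{57}}{2} - \frac{5}{2}\right)^n.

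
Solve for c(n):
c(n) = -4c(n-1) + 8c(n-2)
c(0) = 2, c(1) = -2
Characteristic equation: x² + 4x - 8 = 0.
Discriminant Δ = (-4)² + 4·(8) = 48.
Roots r₁,₂ = (-4 ± √48)/2, so r₁ = -2 + 2 \sqrt{3}, r₂ = - 2 \sqrt{3} - 2.
General solution: c(n) = A·r₁^n + B·r₂^n.
From the initial conditions, A + B = 2 and r₁A + r₂B = -2.
Since r₁ - r₂ = √48: A = (-2 - (2)r₂)/√48 = \frac{\sqrt{3}}{6} + 1, and B = 2 - A = 1 - \frac{\sqrt{3}}{6}.
So c(n) = \left(\frac{\sqrt{3}}{6} + 1\right)\left(-2 + 2 \sqrt{3}\right)^n + \left(1 - \frac{\sqrt{3}}{6}\right)\left(- 2 \sqrt{3} - 2\right)^n.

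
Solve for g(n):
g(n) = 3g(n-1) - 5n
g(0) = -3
First-order linear with linear forcing.
Homogeneous solution: g_h(n) = A·(3)^n.
Try particular g_p(n) = pn + q. Substituting:
  pn + q = 3(p(n-1) + q) - 5n.
Matching the n-coefficient: p = 3p - 5 ⇒ p = \frac{5}{2}.
Matching constants: q = -3p + 3q ⇒ q = \frac{15}{4}.
General: g(n) = A·(3)^n + \frac{5 n}{2} + \frac{15}{4}.
Apply g(0) = -3: A + \frac{15}{4} = -3 ⇒ A = - \frac{27}{4}.
So g(n) = - \frac{27 \cdot 3^{n}}{4} + \frac{5 n}{2} + \frac{15}{4}.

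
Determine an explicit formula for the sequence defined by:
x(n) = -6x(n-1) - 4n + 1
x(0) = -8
First-order linear with linear forcing.
Homogeneous solution: x_h(n) = A·(-6)^n.
Try particular x_p(n) = pn + q. Substituting:
  pn + q = -6(p(n-1) + q) - 4n + 1.
Matching the n-coefficient: p = -6p - 4 ⇒ p = - \frac{4}{7}.
Matching constants: q = 6p - 6q + 1 ⇒ q = - \frac{17}{49}.
General: x(n) = A·(-6)^n - \frac{4 n}{7} - \frac{17}{49}.
Apply x(0) = -8: A - \frac{17}{49} = -8 ⇒ A = - \frac{375}{49}.
So x(n) = - \frac{375 \left(-6\right)^{n}}{49} - \frac{4 n}{7} - \frac{17}{49}.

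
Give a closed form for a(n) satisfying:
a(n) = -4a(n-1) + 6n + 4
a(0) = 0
First-order linear with linear forcing.
Homogeneous solution: a_h(n) = A·(-4)^n.
Try particular a_p(n) = pn + q. Substituting:
  pn + q = -4(p(n-1) + q) + 6n + 4.
Matching the n-coefficient: p = -4p + 6 ⇒ p = \frac{6}{5}.
Matching constants: q = 4p - 4q + 4 ⇒ q = \frac{44}{25}.
General: a(n) = A·(-4)^n + \frac{6 n}{5} + \frac{44}{25}.
Apply a(0) = 0: A + \frac{44}{25} = 0 ⇒ A = - \frac{44}{25}.
So a(n) = - \frac{44 \left(-4\right)^{n}}{25} + \frac{6 n}{5} + \frac{44}{25}.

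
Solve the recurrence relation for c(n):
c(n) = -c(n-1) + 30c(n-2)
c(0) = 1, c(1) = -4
Characteristic equation: x² + x - 30 = 0, which factors as (x - (-6))(x - (5)) = 0.
Roots r₁ = -6, r₂ = 5 (distinct).
General solution: c(n) = A·(-6)^n + B·(5)^n.
From c(0) = 1: A + B = 1.
From c(1) = -4: -6A + 5B = -4.
Solving: A = \frac{9}{11}, B = \frac{2}{11}.
So c(n) = \frac{9 \left(-6\right)^{n}}{11} + \frac{2 \cdot 5^{n}}{11}.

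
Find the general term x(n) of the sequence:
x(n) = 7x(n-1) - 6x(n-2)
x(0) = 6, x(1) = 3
Characteristic equation: x² - 7x + 6 = 0, which factors as (x - (6))(x - (1)) = 0.
Roots r₁ = 6, r₂ = 1 (distinct).
General solution: x(n) = A·(6)^n + B·(1)^n.
From x(0) = 6: A + B = 6.
From x(1) = 3: 6A + B = 3.
Solving: A = - \frac{3}{5}, B = \frac{33}{5}.
So x(n) = \frac{33}{5} - \frac{3 \cdot 6^{n}}{5}.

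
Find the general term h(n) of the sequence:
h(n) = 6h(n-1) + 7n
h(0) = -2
First-order linear with linear forcing.
Homogeneous solution: h_h(n) = A·(6)^n.
Try particular h_p(n) = pn + q. Substituting:
  pn + q = 6(p(n-1) + q) + 7n.
Matching the n-coefficient: p = 6p + 7 ⇒ p = - \frac{7}{5}.
Matching constants: q = -6p + 6q ⇒ q = - \frac{42}{25}.
General: h(n) = A·(6)^n - \frac{7 n}{5} - \frac{42}{25}.
Apply h(0) = -2: A - \frac{42}{25} = -2 ⇒ A = - \frac{8}{25}.
So h(n) = - \frac{8 \cdot 6^{n}}{25} - \frac{7 n}{5} - \frac{42}{25}.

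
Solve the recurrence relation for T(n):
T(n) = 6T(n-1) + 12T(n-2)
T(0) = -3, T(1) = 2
Characteristic equation: x² - 6x - 12 = 0.
Discriminant Δ = (6)² + 4·(12) = 84.
Roots r₁,₂ = (6 ± √84)/2, so r₁ = 3 + \sqrt{21}, r₂ = 3 - \sqrt{21}.
General solution: T(n) = A·r₁^n + B·r₂^n.
From the initial conditions, A + B = -3 and r₁A + r₂B = 2.
Since r₁ - r₂ = √84: A = (2 - (-3)r₂)/√84 = - \frac{3}{2} + \frac{11 \sqrt{21}}{42}, and B = -3 - A = - \frac{3}{2} - \frac{11 \sqrt{21}}{42}.
So T(n) = \left(- \frac{3}{2} + \frac{11 \sqrt{21}}{42}\right)\left(3 + \sqrt{21}\right)^n + \left(- \frac{3}{2} - \frac{11 \sqrt{21}}{42}\right)\left(3 - \sqrt{21}\right)^n.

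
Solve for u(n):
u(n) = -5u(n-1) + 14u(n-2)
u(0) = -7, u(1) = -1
Characteristic equation: x² + 5x - 14 = 0, which factors as (x - (2))(x - (-7)) = 0.
Roots r₁ = 2, r₂ = -7 (distinct).
General solution: u(n) = A·(2)^n + B·(-7)^n.
From u(0) = -7: A + B = -7.
From u(1) = -1: 2A - 7B = -1.
Solving: A = - \frac{50}{9}, B = - \frac{13}{9}.
So u(n) = - \frac{13 \left(-7\right)^{n}}{9} - \frac{50 \cdot 2^{n}}{9}.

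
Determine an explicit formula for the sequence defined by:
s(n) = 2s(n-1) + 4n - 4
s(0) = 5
First-order linear with linear forcing.
Homogeneous solution: s_h(n) = A·(2)^n.
Try particular s_p(n) = pn + q. Substituting:
  pn + q = 2(p(n-1) + q) + 4n - 4.
Matching the n-coefficient: p = 2p + 4 ⇒ p = -4.
Matching constants: q = -2p + 2q - 4 ⇒ q = -4.
General: s(n) = A·(2)^n - 4 n - 4.
Apply s(0) = 5: A - 4 = 5 ⇒ A = 9.
So s(n) = 9 \cdot 2^{n} - 4 n - 4.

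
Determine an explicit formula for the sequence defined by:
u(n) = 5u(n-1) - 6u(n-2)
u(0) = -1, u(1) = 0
Characteristic equation: x² - 5x + 6 = 0, which factors as (x - (3))(x - (2)) = 0.
Roots r₁ = 3, r₂ = 2 (distinct).
General solution: u(n) = A·(3)^n + B·(2)^n.
From u(0) = -1: A + B = -1.
From u(1) = 0: 3A + 2B = 0.
Solving: A = 2, B = -3.
So u(n) = - 3 \cdot 2^{n} + 2 \cdot 3^{n}.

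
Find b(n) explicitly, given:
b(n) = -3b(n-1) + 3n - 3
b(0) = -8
First-order linear with linear forcing.
Homogeneous solution: b_h(n) = A·(-3)^n.
Try particular b_p(n) = pn + q. Substituting:
  pn + q = -3(p(n-1) + q) + 3n - 3.
Matching the n-coefficient: p = -3p + 3 ⇒ p = \frac{3}{4}.
Matching constants: q = 3p - 3q - 3 ⇒ q = - \frac{3}{16}.
General: b(n) = A·(-3)^n + \frac{3 n}{4} - \frac{3}{16}.
Apply b(0) = -8: A - \frac{3}{16} = -8 ⇒ A = - \frac{125}{16}.
So b(n) = - \frac{125 \left(-3\right)^{n}}{16} + \frac{3 n}{4} - \frac{3}{16}.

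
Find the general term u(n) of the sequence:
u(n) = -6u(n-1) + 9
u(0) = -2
First-order linear non-homogeneous.
Homogeneous solution: u_h(n) = A·(-6)^n.
Try constant particular solution u_p = K: K = -6K + 9 ⇒ K = \frac{9}{7}.
General: u(n) = A·(-6)^n + \frac{9}{7}.
Apply u(0) = -2: A + \frac{9}{7} = -2 ⇒ A = - \frac{23}{7}.
So u(n) = \frac{9}{7} - \frac{23 \left(-6\right)^{n}}{7}.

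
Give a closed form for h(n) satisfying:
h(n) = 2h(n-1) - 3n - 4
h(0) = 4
First-order linear with linear forcing.
Homogeneous solution: h_h(n) = A·(2)^n.
Try particular h_p(n) = pn + q. Substituting:
  pn + q = 2(p(n-1) + q) - 3n - 4.
Matching the n-coefficient: p = 2p - 3 ⇒ p = 3.
Matching constants: q = -2p + 2q - 4 ⇒ q = 10.
General: h(n) = A·(2)^n + 3 n + 10.
Apply h(0) = 4: A + 10 = 4 ⇒ A = -6.
So h(n) = - 6 \cdot 2^{n} + 3 n + 10.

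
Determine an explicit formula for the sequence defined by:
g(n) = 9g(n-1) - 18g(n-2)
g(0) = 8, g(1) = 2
Characteristic equation: x² - 9x + 18 = 0, which factors as (x - (6))(x - (3)) = 0.
Roots r₁ = 6, r₂ = 3 (distinct).
General solution: g(n) = A·(6)^n + B·(3)^n.
From g(0) = 8: A + B = 8.
From g(1) = 2: 6A + 3B = 2.
Solving: A = - \frac{22}{3}, B = \frac{46}{3}.
So g(n) = \frac{46 \cdot 3^{n}}{3} - \frac{22 \cdot 6^{n}}{3}.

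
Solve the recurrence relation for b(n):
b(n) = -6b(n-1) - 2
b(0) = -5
First-order linear non-homogeneous.
Homogeneous solution: b_h(n) = A·(-6)^n.
Try constant particular solution b_p = K: K = -6K - 2 ⇒ K = - \frac{2}{7}.
General: b(n) = A·(-6)^n - \frac{2}{7}.
Apply b(0) = -5: A - \frac{2}{7} = -5 ⇒ A = - \frac{33}{7}.
So b(n) = - \frac{33 \left(-6\right)^{n}}{7} - \frac{2}{7}.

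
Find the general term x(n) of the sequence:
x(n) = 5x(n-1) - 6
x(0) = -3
First-order linear non-homogeneous.
Homogeneous solution: x_h(n) = A·(5)^n.
Try constant particular solution x_p = K: K = 5K - 6 ⇒ K = \frac{3}{2}.
General: x(n) = A·(5)^n + \frac{3}{2}.
Apply x(0) = -3: A + \frac{3}{2} = -3 ⇒ A = - \frac{9}{2}.
So x(n) = \frac{3}{2} - \frac{9 \cdot 5^{n}}{2}.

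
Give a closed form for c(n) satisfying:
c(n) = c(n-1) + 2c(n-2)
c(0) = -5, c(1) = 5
Characteristic equation: x² - x - 2 = 0, which factors as (x - (2))(x - (-1)) = 0.
Roots r₁ = 2, r₂ = -1 (distinct).
General solution: c(n) = A·(2)^n + B·(-1)^n.
From c(0) = -5: A + B = -5.
From c(1) = 5: 2A - B = 5.
Solving: A = 0, B = -5.
So c(n) = - 5 \left(-1\right)^{n}.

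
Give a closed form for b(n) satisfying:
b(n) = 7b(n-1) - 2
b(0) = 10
First-order linear non-homogeneous.
Homogeneous solution: b_h(n) = A·(7)^n.
Try constant particular solution b_p = K: K = 7K - 2 ⇒ K = \frac{1}{3}.
General: b(n) = A·(7)^n + \frac{1}{3}.
Apply b(0) = 10: A + \frac{1}{3} = 10 ⇒ A = \frac{29}{3}.
So b(n) = \frac{29 \cdot 7^{n}}{3} + \frac{1}{3}.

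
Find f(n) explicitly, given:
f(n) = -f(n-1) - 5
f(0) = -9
First-order linear non-homogeneous.
Homogeneous solution: f_h(n) = A·(-1)^n.
Try constant particular solution f_p = K: K = -K - 5 ⇒ K = - \frac{5}{2}.
General: f(n) = A·(-1)^n - \frac{5}{2}.
Apply f(0) = -9: A - \frac{5}{2} = -9 ⇒ A = - \frac{13}{2}.
So f(n) = - \frac{13 \left(-1\right)^{n}}{2} - \frac{5}{2}.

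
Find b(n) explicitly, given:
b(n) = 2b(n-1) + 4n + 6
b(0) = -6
First-order linear with linear forcing.
Homogeneous solution: b_h(n) = A·(2)^n.
Try particular b_p(n) = pn + q. Substituting:
  pn + q = 2(p(n-1) + q) + 4n + 6.
Matching the n-coefficient: p = 2p + 4 ⇒ p = -4.
Matching constants: q = -2p + 2q + 6 ⇒ q = -14.
General: b(n) = A·(2)^n - 4 n - 14.
Apply b(0) = -6: A - 14 = -6 ⇒ A = 8.
So b(n) = 8 \cdot 2^{n} - 4 n - 14.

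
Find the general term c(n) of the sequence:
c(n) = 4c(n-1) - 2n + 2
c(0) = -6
First-order linear with linear forcing.
Homogeneous solution: c_h(n) = A·(4)^n.
Try particular c_p(n) = pn + q. Substituting:
  pn + q = 4(p(n-1) + q) - 2n + 2.
Matching the n-coefficient: p = 4p - 2 ⇒ p = \frac{2}{3}.
Matching constants: q = -4p + 4q + 2 ⇒ q = \frac{2}{9}.
General: c(n) = A·(4)^n + \frac{2 n}{3} + \frac{2}{9}.
Apply c(0) = -6: A + \frac{2}{9} = -6 ⇒ A = - \frac{56}{9}.
So c(n) = - \frac{56 \cdot 4^{n}}{9} + \frac{2 n}{3} + \frac{2}{9}.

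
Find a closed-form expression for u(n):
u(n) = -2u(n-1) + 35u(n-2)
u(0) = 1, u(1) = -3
Characteristic equation: x² + 2x - 35 = 0, which factors as (x - (-7))(x - (5)) = 0.
Roots r₁ = -7, r₂ = 5 (distinct).
General solution: u(n) = A·(-7)^n + B·(5)^n.
From u(0) = 1: A + B = 1.
From u(1) = -3: -7A + 5B = -3.
Solving: A = \frac{2}{3}, B = \frac{1}{3}.
So u(n) = \frac{2 \left(-7\right)^{n}}{3} + \frac{5^{n}}{3}.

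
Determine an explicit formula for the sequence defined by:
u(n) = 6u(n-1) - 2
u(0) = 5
First-order linear non-homogeneous.
Homogeneous solution: u_h(n) = A·(6)^n.
Try constant particular solution u_p = K: K = 6K - 2 ⇒ K = \frac{2}{5}.
General: u(n) = A·(6)^n + \frac{2}{5}.
Apply u(0) = 5: A + \frac{2}{5} = 5 ⇒ A = \frac{23}{5}.
So u(n) = \frac{23 \cdot 6^{n}}{5} + \frac{2}{5}.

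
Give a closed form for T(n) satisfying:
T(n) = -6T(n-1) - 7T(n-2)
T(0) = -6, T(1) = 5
Characteristic equation: x² + 6x + 7 = 0.
Discriminant Δ = (-6)² + 4·(-7) = 8.
Roots r₁,₂ = (-6 ± √8)/2, so r₁ = -3 + \sqrt{2}, r₂ = -3 - \sqrt{2}.
General solution: T(n) = A·r₁^n + B·r₂^n.
From the initial conditions, A + B = -6 and r₁A + r₂B = 5.
Since r₁ - r₂ = √8: A = (5 - (-6)r₂)/√8 = - \frac{13 \sqrt{2}}{4} - 3, and B = -6 - A = -3 + \frac{13 \sqrt{2}}{4}.
So T(n) = \left(- \frac{13 \sqrt{2}}{4} - 3\right)\left(-3 + \sqrt{2}\right)^n + \left(-3 + \frac{13 \sqrt{2}}{4}\right)\left(-3 - \sqrt{2}\right)^n.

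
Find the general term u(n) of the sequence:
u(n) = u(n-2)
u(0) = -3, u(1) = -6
Characteristic equation: x² - 1 = 0, which factors as (x - (-1))(x - (1)) = 0.
Roots r₁ = -1, r₂ = 1 (distinct).
General solution: u(n) = A·(-1)^n + B·(1)^n.
From u(0) = -3: A + B = -3.
From u(1) = -6: -A + B = -6.
Solving: A = \frac{3}{2}, B = - \frac{9}{2}.
So u(n) = \frac{3 \left(-1\right)^{n}}{2} - \frac{9}{2}.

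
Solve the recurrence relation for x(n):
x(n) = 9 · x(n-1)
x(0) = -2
Pure geometric recurrence with ratio 9.
By induction x(n) = x(0) · (9)^n = - 2 \cdot 9^{n}.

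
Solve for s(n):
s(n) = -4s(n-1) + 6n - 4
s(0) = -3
First-order linear with linear forcing.
Homogeneous solution: s_h(n) = A·(-4)^n.
Try particular s_p(n) = pn + q. Substituting:
  pn + q = -4(p(n-1) + q) + 6n - 4.
Matching the n-coefficient: p = -4p + 6 ⇒ p = \frac{6}{5}.
Matching constants: q = 4p - 4q - 4 ⇒ q = \frac{4}{25}.
General: s(n) = A·(-4)^n + \frac{6 n}{5} + \frac{4}{25}.
Apply s(0) = -3: A + \frac{4}{25} = -3 ⇒ A = - \frac{79}{25}.
So s(n) = - \frac{79 \left(-4\right)^{n}}{25} + \frac{6 n}{5} + \frac{4}{25}.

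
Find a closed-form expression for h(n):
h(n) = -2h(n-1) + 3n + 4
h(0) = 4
First-order linear with linear forcing.
Homogeneous solution: h_h(n) = A·(-2)^n.
Try particular h_p(n) = pn + q. Substituting:
  pn + q = -2(p(n-1) + q) + 3n + 4.
Matching the n-coefficient: p = -2p + 3 ⇒ p = 1.
Matching constants: q = 2p - 2q + 4 ⇒ q = 2.
General: h(n) = A·(-2)^n + n + 2.
Apply h(0) = 4: A + 2 = 4 ⇒ A = 2.
So h(n) = 2 \left(-2\right)^{n} + n + 2.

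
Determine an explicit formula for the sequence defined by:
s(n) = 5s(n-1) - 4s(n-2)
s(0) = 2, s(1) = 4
Characteristic equation: x² - 5x + 4 = 0, which factors as (x - (1))(x - (4)) = 0.
Roots r₁ = 1, r₂ = 4 (distinct).
General solution: s(n) = A·(1)^n + B·(4)^n.
From s(0) = 2: A + B = 2.
From s(1) = 4: A + 4B = 4.
Solving: A = \frac{4}{3}, B = \frac{2}{3}.
So s(n) = \frac{2 \cdot 4^{n}}{3} + \frac{4}{3}.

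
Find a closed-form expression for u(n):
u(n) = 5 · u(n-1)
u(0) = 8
Pure geometric recurrence with ratio 5.
By induction u(n) = u(0) · (5)^n = 8 \cdot 5^{n}.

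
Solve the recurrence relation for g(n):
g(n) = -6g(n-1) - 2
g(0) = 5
First-order linear non-homogeneous.
Homogeneous solution: g_h(n) = A·(-6)^n.
Try constant particular solution g_p = K: K = -6K - 2 ⇒ K = - \frac{2}{7}.
General: g(n) = A·(-6)^n - \frac{2}{7}.
Apply g(0) = 5: A - \frac{2}{7} = 5 ⇒ A = \frac{37}{7}.
So g(n) = \frac{37 \left(-6\right)^{n}}{7} - \frac{2}{7}.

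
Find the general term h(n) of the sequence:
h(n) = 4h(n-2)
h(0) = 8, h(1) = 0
Characteristic equation: x² - 4 = 0, which factors as (x - (-2))(x - (2)) = 0.
Roots r₁ = -2, r₂ = 2 (distinct).
General solution: h(n) = A·(-2)^n + B·(2)^n.
From h(0) = 8: A + B = 8.
From h(1) = 0: -2A + 2B = 0.
Solving: A = 4, B = 4.
So h(n) = 4 \left(-2\right)^{n} + 4 \cdot 2^{n}.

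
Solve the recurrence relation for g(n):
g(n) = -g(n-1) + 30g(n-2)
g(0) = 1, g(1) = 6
Characteristic equation: x² + x - 30 = 0, which factors as (x - (-6))(x - (5)) = 0.
Roots r₁ = -6, r₂ = 5 (distinct).
General solution: g(n) = A·(-6)^n + B·(5)^n.
From g(0) = 1: A + B = 1.
From g(1) = 6: -6A + 5B = 6.
Solving: A = - \frac{1}{11}, B = \frac{12}{11}.
So g(n) = - \frac{\left(-6\right)^{n}}{11} + \frac{12 \cdot 5^{n}}{11}.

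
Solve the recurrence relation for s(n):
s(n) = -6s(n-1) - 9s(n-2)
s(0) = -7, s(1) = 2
Characteristic equation: x² + 6x + 9 = 0, which is (x - (-3))².
Repeated root r = -3.
General solution: s(n) = (A + Bn)·(-3)^n.
From s(0) = -7: A = -7.
From s(1) = 2: (A + B)·(-3) = 2 ⇒ B = \frac{19}{3}.
So s(n) = \left(\frac{19 n}{3} - 7\right) \cdot (-3)^n.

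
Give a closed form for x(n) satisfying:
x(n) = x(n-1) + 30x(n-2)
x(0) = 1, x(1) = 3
Characteristic equation: x² - x - 30 = 0, which factors as (x - (-5))(x - (6)) = 0.
Roots r₁ = -5, r₂ = 6 (distinct).
General solution: x(n) = A·(-5)^n + B·(6)^n.
From x(0) = 1: A + B = 1.
From x(1) = 3: -5A + 6B = 3.
Solving: A = \frac{3}{11}, B = \frac{8}{11}.
So x(n) = \frac{3 \left(-5\right)^{n}}{11} + \frac{8 \cdot 6^{n}}{11}.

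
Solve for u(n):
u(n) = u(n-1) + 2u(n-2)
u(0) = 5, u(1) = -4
Characteristic equation: x² - x - 2 = 0, which factors as (x - (-1))(x - (2)) = 0.
Roots r₁ = -1, r₂ = 2 (distinct).
General solution: u(n) = A·(-1)^n + B·(2)^n.
From u(0) = 5: A + B = 5.
From u(1) = -4: -A + 2B = -4.
Solving: A = \frac{14}{3}, B = \frac{1}{3}.
So u(n) = \frac{14 \left(-1\right)^{n}}{3} + \frac{2^{n}}{3}.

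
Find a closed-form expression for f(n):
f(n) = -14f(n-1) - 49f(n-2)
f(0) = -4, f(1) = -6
Characteristic equation: x² + 14x + 49 = 0, which is (x - (-7))².
Repeated root r = -7.
General solution: f(n) = (A + Bn)·(-7)^n.
From f(0) = -4: A = -4.
From f(1) = -6: (A + B)·(-7) = -6 ⇒ B = \frac{34}{7}.
So f(n) = \left(\frac{34 n}{7} - 4\right) \cdot (-7)^n.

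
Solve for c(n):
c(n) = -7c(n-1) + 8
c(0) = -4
First-order linear non-homogeneous.
Homogeneous solution: c_h(n) = A·(-7)^n.
Try constant particular solution c_p = K: K = -7K + 8 ⇒ K = 1.
General: c(n) = A·(-7)^n + 1.
Apply c(0) = -4: A + 1 = -4 ⇒ A = -5.
So c(n) = 1 - 5 \left(-7\right)^{n}.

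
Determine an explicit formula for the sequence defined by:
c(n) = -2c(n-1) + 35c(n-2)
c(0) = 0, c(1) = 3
Characteristic equation: x² + 2x - 35 = 0, which factors as (x - (-7))(x - (5)) = 0.
Roots r₁ = -7, r₂ = 5 (distinct).
General solution: c(n) = A·(-7)^n + B·(5)^n.
From c(0) = 0: A + B = 0.
From c(1) = 3: -7A + 5B = 3.
Solving: A = - \frac{1}{4}, B = \frac{1}{4}.
So c(n) = - \frac{\left(-7\right)^{n}}{4} + \frac{5^{n}}{4}.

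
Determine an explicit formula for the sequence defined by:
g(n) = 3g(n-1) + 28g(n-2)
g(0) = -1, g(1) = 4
Characteristic equation: x² - 3x - 28 = 0, which factors as (x - (-4))(x - (7)) = 0.
Roots r₁ = -4, r₂ = 7 (distinct).
General solution: g(n) = A·(-4)^n + B·(7)^n.
From g(0) = -1: A + B = -1.
From g(1) = 4: -4A + 7B = 4.
Solving: A = -1, B = 0.
So g(n) = - \left(-4\right)^{n}.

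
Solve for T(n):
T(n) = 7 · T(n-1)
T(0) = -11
Pure geometric recurrence with ratio 7.
By induction T(n) = T(0) · (7)^n = - 11 \cdot 7^{n}.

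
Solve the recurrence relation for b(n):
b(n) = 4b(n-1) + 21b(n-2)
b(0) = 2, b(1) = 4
Characteristic equation: x² - 4x - 21 = 0, which factors as (x - (7))(x - (-3)) = 0.
Roots r₁ = 7, r₂ = -3 (distinct).
General solution: b(n) = A·(7)^n + B·(-3)^n.
From b(0) = 2: A + B = 2.
From b(1) = 4: 7A - 3B = 4.
Solving: A = 1, B = 1.
So b(n) = \left(-3\right)^{n} + 7^{n}.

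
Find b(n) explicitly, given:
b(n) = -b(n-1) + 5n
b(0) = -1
First-order linear with linear forcing.
Homogeneous solution: b_h(n) = A·(-1)^n.
Try particular b_p(n) = pn + q. Substituting:
  pn + q = -(p(n-1) + q) + 5n.
Matching the n-coefficient: p = -p + 5 ⇒ p = \frac{5}{2}.
Matching constants: q = p - q ⇒ q = \frac{5}{4}.
General: b(n) = A·(-1)^n + \frac{5 n}{2} + \frac{5}{4}.
Apply b(0) = -1: A + \frac{5}{4} = -1 ⇒ A = - \frac{9}{4}.
So b(n) = - \frac{9 \left(-1\right)^{n}}{4} + \frac{5 n}{2} + \frac{5}{4}.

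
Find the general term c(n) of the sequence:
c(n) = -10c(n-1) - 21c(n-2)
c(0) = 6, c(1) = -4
Characteristic equation: x² + 10x + 21 = 0, which factors as (x - (-7))(x - (-3)) = 0.
Roots r₁ = -7, r₂ = -3 (distinct).
General solution: c(n) = A·(-7)^n + B·(-3)^n.
From c(0) = 6: A + B = 6.
From c(1) = -4: -7A - 3B = -4.
Solving: A = - \frac{7}{2}, B = \frac{19}{2}.
So c(n) = \frac{19 \left(-3\right)^{n}}{2} - \frac{7 \left(-7\right)^{n}}{2}.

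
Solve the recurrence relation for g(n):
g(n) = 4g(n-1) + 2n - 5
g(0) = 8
First-order linear with linear forcing.
Homogeneous solution: g_h(n) = A·(4)^n.
Try particular g_p(n) = pn + q. Substituting:
  pn + q = 4(p(n-1) + q) + 2n - 5.
Matching the n-coefficient: p = 4p + 2 ⇒ p = - \frac{2}{3}.
Matching constants: q = -4p + 4q - 5 ⇒ q = \frac{7}{9}.
General: g(n) = A·(4)^n - \frac{2 n}{3} + \frac{7}{9}.
Apply g(0) = 8: A + \frac{7}{9} = 8 ⇒ A = \frac{65}{9}.
So g(n) = \frac{65 \cdot 4^{n}}{9} - \frac{2 n}{3} + \frac{7}{9}.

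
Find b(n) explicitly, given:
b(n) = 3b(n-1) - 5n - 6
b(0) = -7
First-order linear with linear forcing.
Homogeneous solution: b_h(n) = A·(3)^n.
Try particular b_p(n) = pn + q. Substituting:
  pn + q = 3(p(n-1) + q) - 5n - 6.
Matching the n-coefficient: p = 3p - 5 ⇒ p = \frac{5}{2}.
Matching constants: q = -3p + 3q - 6 ⇒ q = \frac{27}{4}.
General: b(n) = A·(3)^n + \frac{5 n}{2} + \frac{27}{4}.
Apply b(0) = -7: A + \frac{27}{4} = -7 ⇒ A = - \frac{55}{4}.
So b(n) = - \frac{55 \cdot 3^{n}}{4} + \frac{5 n}{2} + \frac{27}{4}.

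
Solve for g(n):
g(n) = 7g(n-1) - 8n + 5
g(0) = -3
First-order linear with linear forcing.
Homogeneous solution: g_h(n) = A·(7)^n.
Try particular g_p(n) = pn + q. Substituting:
  pn + q = 7(p(n-1) + q) - 8n + 5.
Matching the n-coefficient: p = 7p - 8 ⇒ p = \frac{4}{3}.
Matching constants: q = -7p + 7q + 5 ⇒ q = \frac{13}{18}.
General: g(n) = A·(7)^n + \frac{4 n}{3} + \frac{13}{18}.
Apply g(0) = -3: A + \frac{13}{18} = -3 ⇒ A = - \frac{67}{18}.
So g(n) = - \frac{67 \cdot 7^{n}}{18} + \frac{4 n}{3} + \frac{13}{18}.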